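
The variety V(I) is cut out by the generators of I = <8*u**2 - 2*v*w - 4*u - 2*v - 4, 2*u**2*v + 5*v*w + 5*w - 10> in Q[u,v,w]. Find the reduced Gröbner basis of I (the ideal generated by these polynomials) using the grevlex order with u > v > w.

f_1 = 8*u**2 - 2*v*w - 4*u - 2*v - 4, LT = u**2.
f_2 = 2*u**2*v + 5*v*w + 5*w - 10, LT = u**2*v.

S(f_1,f_2): lcm = u**2*v. S = -1/4*v**2*w - 1/2*u*v - 1/4*v**2 - 5/2*v*w - 1/2*v - 5/2*w + 5.
  reduce S modulo (f_1, f_2):
  remainder -1/4*v**2*w - 1/2*u*v - 1/4*v**2 - 5/2*v*w - 1/2*v - 5/2*w + 5 ≠ 0; add g_3 = -1/4*v**2*w - 1/2*u*v - 1/4*v**2 - 5/2*v*w - 1/2*v - 5/2*w + 5 to the basis.

The other S-polynomials (S(f_1,g_3), S(f_2,g_3)) all reduce to 0 modulo the current basis, so we have a Gröbner basis.
Inter-reduce: drop elements whose leading term is divisible by another's, tail-reduce, and make monic.

G = {v**2*w + 2*u*v + v**2 + 10*v*w + 2*v + 10*w - 20, u**2 - 1/4*v*w - 1/2*u - 1/4*v - 1/2}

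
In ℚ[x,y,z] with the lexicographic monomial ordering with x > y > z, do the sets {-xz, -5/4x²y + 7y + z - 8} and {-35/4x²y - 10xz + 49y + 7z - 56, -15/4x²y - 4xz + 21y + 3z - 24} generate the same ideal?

Yes, the ideals are equal.

Equality of ideals is decidable: compute both reduced Gröbner bases (unique for the ordering) and check whether they agree.
Buchberger on the first generating set:
f_1 = -xz, LT = xz.
f_2 = -5/4x²y + 7y + z - 8, LT = x²y.

S(f_1,f_2): lcm = x²yz. S = 28/5yz + ⅘z² - 32/5z.
  leading term yz: no divisor's leading term divides it; move 28/5yz to the remainder.
  leading term z²: no divisor's leading term divides it; move ⅘z² to the remainder.
  leading term z: no divisor's leading term divides it; move -32/5z to the remainder.
  remainder 28/5yz + ⅘z² - 32/5z ≠ 0; add g_3 = 28/5yz + ⅘z² - 32/5z to the basis.

The other S-polynomials (S(f_1,g_3), S(f_2,g_3)) all reduce to 0 modulo the current basis, so we have a Gröbner basis.
Inter-reduce: drop elements whose leading term is divisible by another's, tail-reduce, and make monic.
Reduced Gröbner basis: {x²y - 28/5y - ⅘z + 32/5, xz, yz + 1/7z² - 8/7z}.

Buchberger on the second generating set:
h_1 = -35/4x²y - 10xz + 49y + 7z - 56, LT = x²y.
h_2 = -15/4x²y - 4xz + 21y + 3z - 24, LT = x²y.

S(h_1,h_2): lcm = x²y. S = 8/105xz.
  leading term xz: no divisor's leading term divides it; move 8/105xz to the remainder.
  remainder 8/105xz ≠ 0; add k_3 = 8/105xz to the basis.

S(h_1,k_3): lcm = x²yz. S = 8/7xz² - 28/5yz - ⅘z² + 32/5z.
  leading term xz²: subtract (15z)·k_3 from 8/7xz² - 28/5yz - ⅘z² + 32/5z → -28/5yz - ⅘z² + 32/5z
  leading term yz: no divisor's leading term divides it; move -28/5yz to the remainder.
  leading term z²: no divisor's leading term divides it; move -⅘z² to the remainder.
  leading term z: no divisor's leading term divides it; move 32/5z to the remainder.
  remainder -28/5yz - ⅘z² + 32/5z ≠ 0; add k_4 = -28/5yz - ⅘z² + 32/5z to the basis.

The other S-polynomials (S(h_2,k_3), S(h_1,k_4), S(h_2,k_4), S(k_3,k_4)) all reduce to 0 modulo the current basis, so we have a Gröbner basis.
Inter-reduce: drop elements whose leading term is divisible by another's, tail-reduce, and make monic.
Reduced Gröbner basis: {x²y - 28/5y - ⅘z + 32/5, xz, yz + 1/7z² - 8/7z}.

Same reduced basis, so the two generating sets span the same ideal.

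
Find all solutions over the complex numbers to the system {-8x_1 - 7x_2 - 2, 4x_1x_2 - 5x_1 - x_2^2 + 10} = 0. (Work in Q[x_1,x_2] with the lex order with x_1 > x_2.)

Compute a lex Gröbner basis by Buchberger's algorithm.
f_1 = -8x_1 - 7x_2 - 2, LT = x_1.
f_2 = 4x_1x_2 - 5x_1 - x_2^2 + 10, LT = x_1x_2.

S(f_1,f_2): lcm = x_1x_2. S = 5/4x_1 + 9/8x_2^2 + 1/4x_2 - 5/2.
  reduce S modulo (f_1, f_2):
  remainder 9/8x_2^2 - 27/32x_2 - 45/16 ≠ 0; add h_3 = 9/8x_2^2 - 27/32x_2 - 45/16 to the basis.

The other S-polynomials (S(f_1,h_3), S(f_2,h_3)) all reduce to 0 modulo the current basis, so we have a Gröbner basis.
Inter-reduce: drop elements whose leading term is divisible by another's, tail-reduce, and make monic.
Reduced Gröbner basis: {x_1 + 7/8x_2 + 1/4, x_2^2 - 3/4x_2 - 5/2}.

The lex basis is triangular: the last element involves only x_2. Solving x_2^2 - 3/4x_2 - 5/2 = 0 gives x_2 ∈ {-5/4, 2}; substituting each value into the earlier elements determines the remaining variables.
  x_2 = -5/4: the earlier basis element becomes x_1 - 27/32 = 0, giving x_1 = 27/32 — point (27/32, -5/4).
  x_2 = 2: the earlier basis element becomes x_1 + 2 = 0, giving x_1 = -2 — point (-2, 2).

{(27/32, -5/4), (-2, 2)}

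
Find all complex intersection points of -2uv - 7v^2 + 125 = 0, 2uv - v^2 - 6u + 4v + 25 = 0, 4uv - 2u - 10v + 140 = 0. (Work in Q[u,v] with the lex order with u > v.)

Compute a lex Gröbner basis by Buchberger's algorithm.
f_1 = -2uv - 7v^2 + 125, LT = uv.
f_2 = 2uv - 6u - v^2 + 4v + 25, LT = uv.
f_3 = 4uv - 2u - 10v + 140, LT = uv.

S(f_1,f_2): lcm = uv. S = 3u + 4v^2 - 2v - 75.
  leading term u: no divisor's leading term divides it; move 3u to the remainder.
  leading term v^2: no divisor's leading term divides it; move 4v^2 to the remainder.
  leading term v: no divisor's leading term divides it; move -2v to the remainder.
  leading term 1: no divisor's leading term divides it; move -75 to the remainder.
  remainder 3u + 4v^2 - 2v - 75 ≠ 0; add h_4 = 3u + 4v^2 - 2v - 75 to the basis.

S(f_1,f_3): lcm = uv. S = 1/2u + 7/2v^2 + 5/2v - 195/2.
  leading term u: subtract (1/6)·h_4 from 1/2u + 7/2v^2 + 5/2v - 195/2 → 17/6v^2 + 17/6v - 85
  leading term v^2: no divisor's leading term divides it; move 17/6v^2 to the remainder.
  leading term v: no divisor's leading term divides it; move 17/6v to the remainder.
  leading term 1: no divisor's leading term divides it; move -85 to the remainder.
  remainder 17/6v^2 + 17/6v - 85 ≠ 0; add h_5 = 17/6v^2 + 17/6v - 85 to the basis.

S(f_1,h_4): lcm = uv. S = -4/3v^3 + 25/6v^2 + 25v - 125/2.
  leading term v^3: subtract (-8/17v)·h_5 from -4/3v^3 + 25/6v^2 + 25v - 125/2 → 11/2v^2 - 15v - 125/2
  leading term v^2: subtract (33/17)·h_5 from 11/2v^2 - 15v - 125/2 → -41/2v + 205/2
  leading term v: no divisor's leading term divides it; move -41/2v to the remainder.
  leading term 1: no divisor's leading term divides it; move 205/2 to the remainder.
  remainder -41/2v + 205/2 ≠ 0; add h_6 = -41/2v + 205/2 to the basis.

The other S-polynomials (S(f_2,f_3), S(f_2,h_4), S(f_3,h_4), S(f_1,h_5), S(f_2,h_5), S(f_3,h_5), S(h_4,h_5), S(f_1,h_6), S(f_2,h_6), S(f_3,h_6), S(h_4,h_6), S(h_5,h_6)) all reduce to 0 modulo the current basis, so we have a Gröbner basis.
Inter-reduce: drop elements whose leading term is divisible by another's, tail-reduce, and make monic.
Reduced Gröbner basis: {u + 5, v - 5}.

A lex Gröbner basis eliminates variables successively. Here v - 5 depends only on v, with roots {5}; lifting each root through the earlier basis elements recovers the full solutions.
  v = 5: the earlier basis element becomes u + 5 = 0, giving u = -5 — point (-5, 5).

{(-5, 5)}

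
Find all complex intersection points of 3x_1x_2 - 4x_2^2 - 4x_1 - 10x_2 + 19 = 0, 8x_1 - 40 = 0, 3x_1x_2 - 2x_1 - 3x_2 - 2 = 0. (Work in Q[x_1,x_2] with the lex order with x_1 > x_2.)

{(5, 1)}

Compute a lex Gröbner basis by Buchberger's algorithm.
f_1 = 3x_1x_2 - 4x_1 - 4x_2^2 - 10x_2 + 19, LT = x_1x_2.
f_2 = 8x_1 - 40, LT = x_1.
f_3 = 3x_1x_2 - 2x_1 - 3x_2 - 2, LT = x_1x_2.

S(f_1,f_2): lcm = x_1x_2. S = -4/3x_1 - 4/3x_2^2 + 5/3x_2 + 19/3.
  leading term x_1: subtract (-1/6)·f_2 from -4/3x_1 - 4/3x_2^2 + 5/3x_2 + 19/3 → -4/3x_2^2 + 5/3x_2 - 1/3
  leading term x_2^2: no divisor's leading term divides it; move -4/3x_2^2 to the remainder.
  leading term x_2: no divisor's leading term divides it; move 5/3x_2 to the remainder.
  leading term 1: no divisor's leading term divides it; move -1/3 to the remainder.
  remainder -4/3x_2^2 + 5/3x_2 - 1/3 ≠ 0; add h_4 = -4/3x_2^2 + 5/3x_2 - 1/3 to the basis.

S(f_1,f_3): lcm = x_1x_2. S = -2/3x_1 - 4/3x_2^2 - 7/3x_2 + 7.
  leading term x_1: subtract (-1/12)·f_2 from -2/3x_1 - 4/3x_2^2 - 7/3x_2 + 7 → -4/3x_2^2 - 7/3x_2 + 11/3
  leading term x_2^2: subtract (1)·h_4 from -4/3x_2^2 - 7/3x_2 + 11/3 → -4x_2 + 4
  leading term x_2: no divisor's leading term divides it; move -4x_2 to the remainder.
  leading term 1: no divisor's leading term divides it; move 4 to the remainder.
  remainder -4x_2 + 4 ≠ 0; add h_5 = -4x_2 + 4 to the basis.

The other S-polynomials (S(f_2,f_3), S(f_1,h_4), S(f_2,h_4), S(f_3,h_4), S(f_1,h_5), S(f_2,h_5), S(f_3,h_5), S(h_4,h_5)) all reduce to 0 modulo the current basis, so we have a Gröbner basis.
Inter-reduce: drop elements whose leading term is divisible by another's, tail-reduce, and make monic.
Reduced Gröbner basis: {x_1 - 5, x_2 - 1}.

Elimination: the polynomial x_2 - 1 lies in the elimination ideal for x_2, so x_2 ∈ {1}. For each such x_2, the remaining basis elements (now univariate) give the rest of the solution.
  x_2 = 1: the earlier basis element becomes x_1 - 5 = 0, giving x_1 = 5 — point (5, 1).
Check: every point annihilates each of the original generators.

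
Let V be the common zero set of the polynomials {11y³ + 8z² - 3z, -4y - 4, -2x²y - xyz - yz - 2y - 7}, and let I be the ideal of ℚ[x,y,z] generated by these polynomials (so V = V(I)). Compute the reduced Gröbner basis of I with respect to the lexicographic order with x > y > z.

G = {x² + ½xz + ½z - 5/2, y + 1, z² - ⅜z - 11/8}

f_1 = 11y³ + 8z² - 3z, LT = y³.
f_2 = -4y - 4, LT = y.
f_3 = -2x²y - xyz - yz - 2y - 7, LT = x²y.

S(f_1,f_2): lcm = y³. S = -y² + 8/11z² - 3/11z.
  leading term y²: subtract (¼y)·f_2 from -y² + 8/11z² - 3/11z → y + 8/11z² - 3/11z
  leading term y: subtract (-¼)·f_2 from y + 8/11z² - 3/11z → 8/11z² - 3/11z - 1
  leading term z²: no divisor's leading term divides it; move 8/11z² to the remainder.
  leading term z: no divisor's leading term divides it; move -3/11z to the remainder.
  leading term 1: no divisor's leading term divides it; move -1 to the remainder.
  remainder 8/11z² - 3/11z - 1 ≠ 0; add g_4 = 8/11z² - 3/11z - 1 to the basis.

S(f_1,f_3): lcm = x²y³. S = 8/11x²z² - 3/11x²z - ½xy³z - ½y³z - y³ - 7/2y².
  leading term x²z²: subtract (x²)·g_4 from 8/11x²z² - 3/11x²z - ½xy³z - ½y³z - y³ - 7/2y² → x² - ½xy³z - ½y³z - y³ - 7/2y²
  leading term x²: no divisor's leading term divides it; move x² to the remainder.
  leading term xy³z: subtract (-1/22xz)·f_1 from -½xy³z - ½y³z - y³ - 7/2y² → 4/11xz³ - 3/22xz² - ½y³z - y³ - 7/2y²
  leading term xz³: subtract (½xz)·g_4 from 4/11xz³ - 3/22xz² - ½y³z - y³ - 7/2y² → ½xz - ½y³z - y³ - 7/2y²
  leading term xz: no divisor's leading term divides it; move ½xz to the remainder.
  leading term y³z: subtract (-1/22z)·f_1 from -½y³z - y³ - 7/2y² → -y³ - 7/2y² + 4/11z³ - 3/22z²
  leading term y³: subtract (-1/11)·f_1 from -y³ - 7/2y² + 4/11z³ - 3/22z² → -7/2y² + 4/11z³ + 13/22z² - 3/11z
  leading term y²: subtract (⅞y)·f_2 from -7/2y² + 4/11z³ + 13/22z² - 3/11z → 7/2y + 4/11z³ + 13/22z² - 3/11z
  leading term y: subtract (-⅞)·f_2 from 7/2y + 4/11z³ + 13/22z² - 3/11z → 4/11z³ + 13/22z² - 3/11z - 7/2
  leading term z³: subtract (½z)·g_4 from 4/11z³ + 13/22z² - 3/11z - 7/2 → 8/11z² + 5/22z - 7/2
  leading term z²: subtract (1)·g_4 from 8/11z² + 5/22z - 7/2 → ½z - 5/2
  leading term z: no divisor's leading term divides it; move ½z to the remainder.
  leading term 1: no divisor's leading term divides it; move -5/2 to the remainder.
  remainder x² + ½xz + ½z - 5/2 ≠ 0; add g_5 = x² + ½xz + ½z - 5/2 to the basis.

The other S-polynomials (S(f_2,f_3), S(f_1,g_4), S(f_2,g_4), S(f_3,g_4), S(f_1,g_5), S(f_2,g_5), S(f_3,g_5), S(g_4,g_5)) all reduce to 0 modulo the current basis, so we have a Gröbner basis.
Inter-reduce: drop elements whose leading term is divisible by another's, tail-reduce, and make monic.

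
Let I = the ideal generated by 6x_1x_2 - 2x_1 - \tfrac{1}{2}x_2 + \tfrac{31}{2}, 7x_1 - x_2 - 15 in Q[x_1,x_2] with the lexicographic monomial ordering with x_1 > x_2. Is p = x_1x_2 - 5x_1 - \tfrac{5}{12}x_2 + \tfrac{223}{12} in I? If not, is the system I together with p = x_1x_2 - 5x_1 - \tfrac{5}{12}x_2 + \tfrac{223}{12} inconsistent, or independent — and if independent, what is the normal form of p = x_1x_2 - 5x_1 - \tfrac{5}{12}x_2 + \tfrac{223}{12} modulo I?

First compute the reduced Gröbner basis of I by Buchberger's algorithm.
f_1 = 6x_1x_2 - 2x_1 - \tfrac{1}{2}x_2 + \tfrac{31}{2}, LT = x_1x_2.
f_2 = 7x_1 - x_2 - 15, LT = x_1.

S(f_1,f_2): lcm = x_1x_2. S = -\tfrac{1}{3}x_1 + \tfrac{1}{7}x_2^{2} + \tfrac{173}{84}x_2 + \tfrac{31}{12}.
  leading term x_1: subtract (-\tfrac{1}{21})·f_2 from -\tfrac{1}{3}x_1 + \tfrac{1}{7}x_2^{2} + \tfrac{173}{84}x_2 + \tfrac{31}{12} → \tfrac{1}{7}x_2^{2} + \tfrac{169}{84}x_2 + \tfrac{157}{84}
  leading term x_2^{2}: no divisor's leading term divides it; move \tfrac{1}{7}x_2^{2} to the remainder.
  leading term x_2: no divisor's leading term divides it; move \tfrac{169}{84}x_2 to the remainder.
  leading term 1: no divisor's leading term divides it; move \tfrac{157}{84} to the remainder.
  remainder \tfrac{1}{7}x_2^{2} + \tfrac{169}{84}x_2 + \tfrac{157}{84} ≠ 0; add h_3 = \tfrac{1}{7}x_2^{2} + \tfrac{169}{84}x_2 + \tfrac{157}{84} to the basis.

The other S-polynomials (S(f_1,h_3), S(f_2,h_3)) all reduce to 0 modulo the current basis, so we have a Gröbner basis.
Inter-reduce: drop elements whose leading term is divisible by another's, tail-reduce, and make monic.
Reduced Gröbner basis: {x_1 - \tfrac{1}{7}x_2 - \tfrac{15}{7}, x_2^{2} + \tfrac{169}{12}x_2 + \tfrac{157}{12}}.
Label its elements g_1 = x_1 - \tfrac{1}{7}x_2 - \tfrac{15}{7}, g_2 = x_2^{2} + \tfrac{169}{12}x_2 + \tfrac{157}{12}.

Reduce p = x_1x_2 - 5x_1 - \tfrac{5}{12}x_2 + \tfrac{223}{12} modulo G:
  leading term x_1x_2: subtract (x_2)·g_1 from x_1x_2 - 5x_1 - \tfrac{5}{12}x_2 + \tfrac{223}{12} → -5x_1 + \tfrac{1}{7}x_2^{2} + \tfrac{145}{84}x_2 + \tfrac{223}{12}
  leading term x_1: subtract (-5)·g_1 from -5x_1 + \tfrac{1}{7}x_2^{2} + \tfrac{145}{84}x_2 + \tfrac{223}{12} → \tfrac{1}{7}x_2^{2} + \tfrac{85}{84}x_2 + \tfrac{661}{84}
  leading term x_2^{2}: subtract (\tfrac{1}{7})·g_2 from \tfrac{1}{7}x_2^{2} + \tfrac{85}{84}x_2 + \tfrac{661}{84} → -x_2 + 6
  leading term x_2: no divisor's leading term divides it; move -x_2 to the remainder.
  leading term 1: no divisor's leading term divides it; move 6 to the remainder.
  normal form = -x_2 + 6.
The normal form is nonzero, so p ∉ I. Since p minus its normal form lies in I, I + (p) = I + (r) where r = -x_2 + 6; decide whether this ideal is the whole ring.
Run Buchberger on G together with r (pairs among the g_i already reduce to 0 since G is a Gröbner basis):
g_1 = x_1 - \tfrac{1}{7}x_2 - \tfrac{15}{7}, LT = x_1.
g_2 = x_2^{2} + \tfrac{169}{12}x_2 + \tfrac{157}{12}, LT = x_2^{2}.
r = -x_2 + 6, LT = x_2.

S(g_2,r): lcm = x_2^{2}. S = \tfrac{241}{12}x_2 + \tfrac{157}{12}.
  leading term x_2: subtract (-\tfrac{241}{12})·r from \tfrac{241}{12}x_2 + \tfrac{157}{12} → \tfrac{1603}{12}
  leading term 1: no divisor's leading term divides it; move \tfrac{1603}{12} to the remainder.
  remainder \tfrac{1603}{12} ≠ 0; add m_4 = \tfrac{1603}{12} to the basis.

The other S-polynomials (S(g_1,g_2), S(g_1,r), S(g_1,m_4), S(g_2,m_4), S(r,m_4)) all reduce to 0 modulo the current basis, so we have a Gröbner basis.
Inter-reduce: drop elements whose leading term is divisible by another's, tail-reduce, and make monic.
Reduced Gröbner basis: {1}.
The reduced Gröbner basis of I + (p) is {1}: the ideal is the whole ring, so the enlarged system has no common solution — adjoining p is inconsistent.

Adjoining x_1x_2 - 5x_1 - \tfrac{5}{12}x_2 + \tfrac{223}{12} makes the ideal the whole ring: the system is inconsistent.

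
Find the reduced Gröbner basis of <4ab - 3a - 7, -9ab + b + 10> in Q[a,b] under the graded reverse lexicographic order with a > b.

The reduced Gröbner basis is the canonical form of the ideal for this ordering.

f_1 = 4ab - 3a - 7, LT = ab.
f_2 = -9ab + b + 10, LT = ab.

S(f_1,f_2): lcm = ab. S = -\tfrac{3}{4}a + \tfrac{1}{9}b - \tfrac{23}{36}.
  leading term a: no divisor's leading term divides it; move -\tfrac{3}{4}a to the remainder.
  leading term b: no divisor's leading term divides it; move \tfrac{1}{9}b to the remainder.
  leading term 1: no divisor's leading term divides it; move -\tfrac{23}{36} to the remainder.
  remainder -\tfrac{3}{4}a + \tfrac{1}{9}b - \tfrac{23}{36} ≠ 0; add g_3 = -\tfrac{3}{4}a + \tfrac{1}{9}b - \tfrac{23}{36} to the basis.

S(f_1,g_3): lcm = ab. S = \tfrac{4}{27}b^{2} - \tfrac{3}{4}a - \tfrac{23}{27}b - \tfrac{7}{4}.
  leading term b^{2}: no divisor's leading term divides it; move \tfrac{4}{27}b^{2} to the remainder.
  leading term a: subtract (1)·g_3 from -\tfrac{3}{4}a - \tfrac{23}{27}b - \tfrac{7}{4} → -\tfrac{26}{27}b - \tfrac{10}{9}
  leading term b: no divisor's leading term divides it; move -\tfrac{26}{27}b to the remainder.
  leading term 1: no divisor's leading term divides it; move -\tfrac{10}{9} to the remainder.
  remainder \tfrac{4}{27}b^{2} - \tfrac{26}{27}b - \tfrac{10}{9} ≠ 0; add g_4 = \tfrac{4}{27}b^{2} - \tfrac{26}{27}b - \tfrac{10}{9} to the basis.

The other S-polynomials (S(f_2,g_3), S(f_1,g_4), S(f_2,g_4), S(g_3,g_4)) all reduce to 0 modulo the current basis, so we have a Gröbner basis.
Inter-reduce: drop elements whose leading term is divisible by another's, tail-reduce, and make monic.

G = {b^{2} - \tfrac{13}{2}b - \tfrac{15}{2}, a - \tfrac{4}{27}b + \tfrac{23}{27}}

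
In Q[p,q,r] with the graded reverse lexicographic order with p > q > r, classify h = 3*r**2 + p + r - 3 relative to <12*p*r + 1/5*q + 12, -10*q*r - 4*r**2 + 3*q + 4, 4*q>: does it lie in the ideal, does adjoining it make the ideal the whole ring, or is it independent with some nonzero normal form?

3*r**2 + p + r - 3 lies in I (it reduces to 0).

First compute the reduced Gröbner basis of I by Buchberger's algorithm.
f_1 = 12*p*r + 1/5*q + 12, LT = p*r.
f_2 = -10*q*r - 4*r**2 + 3*q + 4, LT = q*r.
f_3 = 4*q, LT = q.

S(f_1,f_2): lcm = p*q*r. S = -2/5*p*r**2 + 3/10*p*q + 1/60*q**2 + 2/5*p + q.
  reduce S modulo (f_1, f_2, f_3):
  remainder -1/375*r**2 + 2/5*p + 2/5*r + 1/375 ≠ 0; add k_4 = -1/375*r**2 + 2/5*p + 2/5*r + 1/375 to the basis.

S(f_2,f_3): lcm = q*r. S = 2/5*r**2 - 3/10*q - 2/5.
  reduce S modulo (f_1, f_2, f_3, k_4):
  remainder 60*p + 60*r ≠ 0; add k_5 = 60*p + 60*r to the basis.

The other S-polynomials (S(f_1,f_3), S(f_1,k_4), S(f_2,k_4), S(f_3,k_4), S(f_1,k_5), S(f_2,k_5), S(f_3,k_5), S(k_4,k_5)) all reduce to 0 modulo the current basis, so we have a Gröbner basis.
Inter-reduce: drop elements whose leading term is divisible by another's, tail-reduce, and make monic.
Reduced Gröbner basis: {r**2 - 1, p + r, q}.
Label its elements g_1 = r**2 - 1, g_2 = p + r, g_3 = q.

Reduce h = 3*r**2 + p + r - 3 modulo G:
  leading term r**2: subtract (3)·g_1 from 3*r**2 + p + r - 3 → p + r
  leading term p: subtract (1)·g_2 from p + r → 0
  normal form = 0.
Since the normal form is 0, h ∈ I.

The remainder on division by a Gröbner basis is unique — it is the normal form.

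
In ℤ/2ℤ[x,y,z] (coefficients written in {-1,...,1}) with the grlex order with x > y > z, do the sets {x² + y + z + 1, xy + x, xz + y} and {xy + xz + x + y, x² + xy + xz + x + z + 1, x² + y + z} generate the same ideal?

For a fixed monomial order, each ideal has a unique reduced Gröbner basis; comparing bases decides equality.
Buchberger on the first generating set:
f_1 = x² + y + z + 1, LT = x².
f_2 = xy + x, LT = xy.
f_3 = xz + y, LT = xz.

S(f_1,f_2): lcm = x²y. S = x² + y² + yz + y.
  reduce S modulo (f_1, f_2, f_3):
  remainder y² + yz + z + 1 ≠ 0; add g_4 = y² + yz + z + 1 to the basis.

S(f_1,f_3): lcm = x²z. S = xy + yz + z² + z.
  reduce S modulo (f_1, f_2, f_3, g_4):
  remainder yz + z² + x + z ≠ 0; add g_5 = yz + z² + x + z to the basis.

S(f_2,f_3): lcm = xyz. S = xz + y².
  reduce S modulo (f_1, f_2, f_3, g_4, g_5):
  remainder z² + x + y + 1 ≠ 0; add g_6 = z² + x + y + 1 to the basis.

The other S-polynomials (S(f_1,g_4), S(f_2,g_4), S(f_3,g_4), S(f_1,g_5), S(f_2,g_5), S(f_3,g_5), S(g_4,g_5), S(f_1,g_6), S(f_2,g_6), S(f_3,g_6), S(g_4,g_6), S(g_5,g_6)) all reduce to 0 modulo the current basis, so we have a Gröbner basis.
Inter-reduce: drop elements whose leading term is divisible by another's, tail-reduce, and make monic.
Reduced Gröbner basis: {x² + y + z + 1, xy + x, xz + y, y² + y, yz + y + z + 1, z² + x + y + 1}.

Buchberger on the second generating set:
h_1 = xy + xz + x + y, LT = xy.
h_2 = x² + xy + xz + x + z + 1, LT = x².
h_3 = x² + y + z, LT = x².

S(h_1,h_2): lcm = x²y. S = x²z + xy² + xyz + x² + yz + y.
  reduce S modulo (h_1, h_2, h_3):
  remainder xz + y² + z² + x + y + 1 ≠ 0; add k_4 = xz + y² + z² + x + y + 1 to the basis.

S(h_1,h_3): lcm = x²y. S = x²z + x² + xy + y² + yz.
  reduce S modulo (h_1, h_2, h_3, k_4):
  remainder y ≠ 0; add k_5 = y to the basis.

S(h_2,h_3): lcm = x². S = xy + xz + x + y + 1.
  reduce S modulo (h_1, h_2, h_3, k_4, k_5):
  remainder 1 ≠ 0; add k_6 = 1 to the basis.

The other S-polynomials (S(h_1,k_4), S(h_2,k_4), S(h_3,k_4), S(h_1,k_5), S(h_2,k_5), S(h_3,k_5), S(k_4,k_5), S(h_1,k_6), S(h_2,k_6), S(h_3,k_6), S(k_4,k_6), S(k_5,k_6)) all reduce to 0 modulo the current basis, so we have a Gröbner basis.
Inter-reduce: drop elements whose leading term is divisible by another's, tail-reduce, and make monic.
Reduced Gröbner basis: {1}.

The bases are distinct; the ideals are different.

No, the ideals differ.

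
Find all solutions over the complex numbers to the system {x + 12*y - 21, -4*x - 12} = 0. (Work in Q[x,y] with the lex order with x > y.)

{(-3, 2)}

Compute a lex Gröbner basis by Buchberger's algorithm.
f_1 = x + 12*y - 21, LT = x.
f_2 = -4*x - 12, LT = x.

S(f_1,f_2): lcm = x. S = 12*y - 24.
  leading term y: no divisor's leading term divides it; move 12*y to the remainder.
  leading term 1: no divisor's leading term divides it; move -24 to the remainder.
  remainder 12*y - 24 ≠ 0; add h_3 = 12*y - 24 to the basis.

S(f_1,h_3): leading monomials are coprime, so the S-polynomial reduces to 0 (Buchberger's first criterion).
S(f_2,h_3): leading monomials are coprime, so the S-polynomial reduces to 0 (Buchberger's first criterion).
Every S-polynomial of the final basis reduces to 0, so we have a Gröbner basis.
Inter-reduce: drop elements whose leading term is divisible by another's, tail-reduce, and make monic.
Reduced Gröbner basis: {x + 3, y - 2}.

The lex basis is triangular: the last element involves only y. Solving y - 2 = 0 gives y ∈ {2}; substituting each value into the earlier elements determines the remaining variables.
  y = 2: the earlier basis element becomes x + 3 = 0, giving x = -3 — point (-3, 2).
Check: every point annihilates each of the original generators.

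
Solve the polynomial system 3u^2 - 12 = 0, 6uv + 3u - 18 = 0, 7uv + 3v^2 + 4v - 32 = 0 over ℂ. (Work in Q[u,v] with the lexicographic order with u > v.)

{(-2, -2)}

Compute a lex Gröbner basis by Buchberger's algorithm.
f_1 = 3u^2 - 12, LT = u^2.
f_2 = 6uv + 3u - 18, LT = uv.
f_3 = 7uv + 3v^2 + 4v - 32, LT = uv.

S(f_1,f_2): lcm = u^2v. S = -1/2u^2 + 3u - 4v.
  reduce S modulo (f_1, f_2, f_3):
  remainder 3u - 4v - 2 ≠ 0; add h_4 = 3u - 4v - 2 to the basis.

S(f_1,f_3): lcm = u^2v. S = -3/7uv^2 - 4/7uv + 32/7u - 4v.
  reduce S modulo (f_1, f_2, f_3, h_4):
  remainder 22/21v + 44/21 ≠ 0; add h_5 = 22/21v + 44/21 to the basis.

The other S-polynomials (S(f_2,f_3), S(f_1,h_4), S(f_2,h_4), S(f_3,h_4), S(f_1,h_5), S(f_2,h_5), S(f_3,h_5), S(h_4,h_5)) all reduce to 0 modulo the current basis, so we have a Gröbner basis.
Inter-reduce: drop elements whose leading term is divisible by another's, tail-reduce, and make monic.
Reduced Gröbner basis: {u + 2, v + 2}.

Since the basis is lex-ordered, v + 2 is univariate in v. Its roots are {-2}. Back-substituting each root into the other basis elements fixes the other coordinates.
  v = -2: the earlier basis element becomes u + 2 = 0, giving u = -2 — point (-2, -2).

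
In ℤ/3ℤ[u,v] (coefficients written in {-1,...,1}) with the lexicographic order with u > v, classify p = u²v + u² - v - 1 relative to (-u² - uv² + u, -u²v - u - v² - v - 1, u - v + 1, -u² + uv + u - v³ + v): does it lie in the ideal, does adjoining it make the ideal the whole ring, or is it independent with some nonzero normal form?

First compute the reduced Gröbner basis of I by Buchberger's algorithm.
f_1 = -u² - uv² + u, LT = u².
f_2 = -u²v - u - v² - v - 1, LT = u²v.
f_3 = u - v + 1, LT = u.
f_4 = -u² + uv + u - v³ + v, LT = u².

S(f_1,f_2): lcm = u²v. S = uv³ - uv - u - v² - v - 1.
  reduce S modulo (f_1, f_2, f_3, f_4):
  remainder v⁴ - v³ + v² - v ≠ 0; add h_5 = v⁴ - v³ + v² - v to the basis.

S(f_1,f_3): lcm = u². S = uv² + uv + u.
  reduce S modulo (f_1, f_2, f_3, f_4, h_5):
  remainder v³ - 1 ≠ 0; add h_6 = v³ - 1 to the basis.

S(f_2,f_3): lcm = u²v. S = uv² - uv + u + v² + v + 1.
  reduce S modulo (f_1, f_2, f_3, f_4, h_5, h_6):
  remainder -v² + 1 ≠ 0; add h_7 = -v² + 1 to the basis.

S(f_2,h_6): lcm = u²v³. S = u² + uv² + v⁴ + v³ + v².
  reduce S modulo (f_1, f_2, f_3, f_4, h_5, h_6, h_7):
  remainder -v + 1 ≠ 0; add h_8 = -v + 1 to the basis.

The other S-polynomials (S(f_1,f_4), S(f_2,f_4), S(f_3,f_4), S(f_1,h_5), S(f_2,h_5), S(f_3,h_5), S(f_4,h_5), S(f_1,h_6), S(f_3,h_6), S(f_4,h_6), S(h_5,h_6), S(f_1,h_7), S(f_2,h_7), S(f_3,h_7), S(f_4,h_7), S(h_5,h_7), S(h_6,h_7), S(f_1,h_8), S(f_2,h_8), S(f_3,h_8), S(f_4,h_8), S(h_5,h_8), S(h_6,h_8), S(h_7,h_8)) all reduce to 0 modulo the current basis, so we have a Gröbner basis.
Inter-reduce: drop elements whose leading term is divisible by another's, tail-reduce, and make monic.
Reduced Gröbner basis: {u, v - 1}.
Label its elements g_1 = u, g_2 = v - 1.

Reduce p = u²v + u² - v - 1 modulo G:
  leading term u²v: subtract (uv)·g_1 from u²v + u² - v - 1 → u² - v - 1
  leading term u²: subtract (u)·g_1 from u² - v - 1 → -v - 1
  leading term v: subtract (-1)·g_2 from -v - 1 → 1
  leading term 1: no divisor's leading term divides it; move 1 to the remainder.
  normal form = 1.
The normal form is nonzero, so p ∉ I. Since p minus its normal form lies in I, I + (p) = I + (r) where r = 1; decide whether this ideal is the whole ring.
Here r = 1 is a nonzero constant, hence a unit: 1 ∈ I + (p), the Gröbner basis of I + (p) is {1}, and the enlarged system has no common solution — adjoining p is inconsistent.

Adjoining u²v + u² - v - 1 makes the ideal the whole ring: the system is inconsistent.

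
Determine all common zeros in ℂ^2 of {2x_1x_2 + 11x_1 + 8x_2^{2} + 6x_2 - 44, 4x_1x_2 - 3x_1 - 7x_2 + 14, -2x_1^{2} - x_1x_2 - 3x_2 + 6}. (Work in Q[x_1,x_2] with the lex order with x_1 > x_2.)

{(0, 2)}

Compute a lex Gröbner basis by Buchberger's algorithm.
f_1 = 2x_1x_2 + 11x_1 + 8x_2^{2} + 6x_2 - 44, LT = x_1x_2.
f_2 = 4x_1x_2 - 3x_1 - 7x_2 + 14, LT = x_1x_2.
f_3 = -2x_1^{2} - x_1x_2 - 3x_2 + 6, LT = x_1^{2}.

S(f_1,f_2): lcm = x_1x_2. S = \tfrac{25}{4}x_1 + 4x_2^{2} + \tfrac{19}{4}x_2 - \tfrac{51}{2}.
  reduce S modulo (f_1, f_2, f_3):
  remainder \tfrac{25}{4}x_1 + 4x_2^{2} + \tfrac{19}{4}x_2 - \tfrac{51}{2} ≠ 0; add h_4 = \tfrac{25}{4}x_1 + 4x_2^{2} + \tfrac{19}{4}x_2 - \tfrac{51}{2} to the basis.

S(f_1,f_3): lcm = x_1^{2}x_2. S = \tfrac{11}{2}x_1^{2} + \tfrac{7}{2}x_1x_2^{2} + 3x_1x_2 - 22x_1 - \tfrac{3}{2}x_2^{2} + 3x_2.
  reduce S modulo (f_1, f_2, f_3, h_4):
  remainder -14x_2^{3} + \tfrac{56}{5}x_2^{2} + \tfrac{1321}{20}x_2 - \tfrac{649}{10} ≠ 0; add h_5 = -14x_2^{3} + \tfrac{56}{5}x_2^{2} + \tfrac{1321}{20}x_2 - \tfrac{649}{10} to the basis.

S(f_2,f_3): lcm = x_1^{2}x_2. S = -\tfrac{3}{4}x_1^{2} - \tfrac{1}{2}x_1x_2^{2} - \tfrac{7}{4}x_1x_2 + \tfrac{7}{2}x_1 - \tfrac{3}{2}x_2^{2} + 3x_2.
  reduce S modulo (f_1, f_2, f_3, h_4, h_5):
  remainder -\tfrac{13}{10}x_2^{2} + \tfrac{853}{560}x_2 + \tfrac{603}{280} ≠ 0; add h_6 = -\tfrac{13}{10}x_2^{2} + \tfrac{853}{560}x_2 + \tfrac{603}{280} to the basis.

S(f_1,h_4): lcm = x_1x_2. S = \tfrac{11}{2}x_1 - \tfrac{16}{25}x_2^{3} + \tfrac{81}{25}x_2^{2} + \tfrac{177}{25}x_2 - 22.
  reduce S modulo (f_1, f_2, f_3, h_4, h_5, h_6):
  remainder -\tfrac{19063}{18200}x_2 + \tfrac{19063}{9100} ≠ 0; add h_7 = -\tfrac{19063}{18200}x_2 + \tfrac{19063}{9100} to the basis.

The other S-polynomials (S(f_2,h_4), S(f_3,h_4), S(f_1,h_5), S(f_2,h_5), S(f_3,h_5), S(h_4,h_5), S(f_1,h_6), S(f_2,h_6), S(f_3,h_6), S(h_4,h_6), S(h_5,h_6), S(f_1,h_7), S(f_2,h_7), S(f_3,h_7), S(h_4,h_7), S(h_5,h_7), S(h_6,h_7)) all reduce to 0 modulo the current basis, so we have a Gröbner basis.
Inter-reduce: drop elements whose leading term is divisible by another's, tail-reduce, and make monic.
Reduced Gröbner basis: {x_1, x_2 - 2}.

Since the basis is lex-ordered, x_2 - 2 is univariate in x_2. Its roots are {2}. Back-substituting each root into the other basis elements fixes the other coordinates.
  x_2 = 2: the earlier basis element becomes x_1 = 0, giving x_1 = 0 — point (0, 2).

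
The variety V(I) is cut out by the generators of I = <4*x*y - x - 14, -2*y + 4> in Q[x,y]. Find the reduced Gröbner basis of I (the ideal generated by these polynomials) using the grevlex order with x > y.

f_1 = 4*x*y - x - 14, LT = x*y.
f_2 = -2*y + 4, LT = y.

S(f_1,f_2): lcm = x*y. S = 7/4*x - 7/2.
  leading term x: no divisor's leading term divides it; move 7/4*x to the remainder.
  leading term 1: no divisor's leading term divides it; move -7/2 to the remainder.
  remainder 7/4*x - 7/2 ≠ 0; add g_3 = 7/4*x - 7/2 to the basis.

The other S-polynomials (S(f_1,g_3), S(f_2,g_3)) all reduce to 0 modulo the current basis, so we have a Gröbner basis.
Inter-reduce: drop elements whose leading term is divisible by another's, tail-reduce, and make monic.

G = {x - 2, y - 2}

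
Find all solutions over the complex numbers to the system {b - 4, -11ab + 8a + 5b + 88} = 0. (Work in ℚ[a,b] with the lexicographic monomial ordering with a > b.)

{(3, 4)}

Compute a lex Gröbner basis by Buchberger's algorithm.
f_1 = b - 4, LT = b.
f_2 = -11ab + 8a + 5b + 88, LT = ab.

S(f_1,f_2): lcm = ab. S = -36/11a + 5/11b + 8.
  leading term a: no divisor's leading term divides it; move -36/11a to the remainder.
  leading term b: subtract (5/11)·f_1 from 5/11b + 8 → 108/11
  leading term 1: no divisor's leading term divides it; move 108/11 to the remainder.
  remainder -36/11a + 108/11 ≠ 0; add h_3 = -36/11a + 108/11 to the basis.

S(f_1,h_3): leading monomials are coprime, so the S-polynomial reduces to 0 (Buchberger's first criterion).
S(f_2,h_3): lcm = ab. S = -8/11a + 28/11b - 8.
  leading term a: subtract (2/9)·h_3 from -8/11a + 28/11b - 8 → 28/11b - 112/11
  leading term b: subtract (28/11)·f_1 from 28/11b - 112/11 → 0
  remainder 0.

Every S-polynomial of the final basis reduces to 0, so we have a Gröbner basis.
Inter-reduce: drop elements whose leading term is divisible by another's, tail-reduce, and make monic.
Reduced Gröbner basis: {a - 3, b - 4}.

Since the basis is lex-ordered, b - 4 is univariate in b. Its roots are {4}. Back-substituting each root into the other basis elements fixes the other coordinates.
  b = 4: the earlier basis element becomes a - 3 = 0, giving a = 3 — point (3, 4).
Check: every point annihilates each of the original generators.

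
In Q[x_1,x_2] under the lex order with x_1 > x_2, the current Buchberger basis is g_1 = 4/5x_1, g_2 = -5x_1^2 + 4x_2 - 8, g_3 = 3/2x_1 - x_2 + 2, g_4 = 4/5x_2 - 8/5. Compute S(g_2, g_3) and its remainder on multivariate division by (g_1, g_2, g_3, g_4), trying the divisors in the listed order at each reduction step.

lcm(LM(g_2), LM(g_3)) = x_1^2.
S = (lcm/LT(g_2))·g_2 − (lcm/LT(g_3))·g_3 = 2/3x_1x_2 - 4/3x_1 - 4/5x_2 + 8/5.
Reduce S modulo (g_1, g_2, g_3, g_4) in that order:
  leading term x_1x_2: subtract (5/6x_2)·g_1 from 2/3x_1x_2 - 4/3x_1 - 4/5x_2 + 8/5 → -4/3x_1 - 4/5x_2 + 8/5
  leading term x_1: subtract (-5/3)·g_1 from -4/3x_1 - 4/5x_2 + 8/5 → -4/5x_2 + 8/5
  leading term x_2: subtract (-1)·g_4 from -4/5x_2 + 8/5 → 0
The remainder is 0, so this S-polynomial contributes no new basis element.

S(g_2, g_3) = 2/3x_1x_2 - 4/3x_1 - 4/5x_2 + 8/5; remainder on division = 0.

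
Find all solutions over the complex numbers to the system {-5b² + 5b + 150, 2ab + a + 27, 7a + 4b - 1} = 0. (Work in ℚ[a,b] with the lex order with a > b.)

{(3, -5)}

Compute a lex Gröbner basis by Buchberger's algorithm.
f_1 = -5b² + 5b + 150, LT = b².
f_2 = 2ab + a + 27, LT = ab.
f_3 = 7a + 4b - 1, LT = a.

S(f_1,f_2): lcm = ab². S = -3/2ab - 30a - 27/2b.
  leading term ab: subtract (-¾)·f_2 from -3/2ab - 30a - 27/2b → -117/4a - 27/2b + 81/4
  leading term a: subtract (-117/28)·f_3 from -117/4a - 27/2b + 81/4 → 45/14b + 225/14
  leading term b: no divisor's leading term divides it; move 45/14b to the remainder.
  leading term 1: no divisor's leading term divides it; move 225/14 to the remainder.
  remainder 45/14b + 225/14 ≠ 0; add h_4 = 45/14b + 225/14 to the basis.

The other S-polynomials (S(f_1,f_3), S(f_2,f_3), S(f_1,h_4), S(f_2,h_4), S(f_3,h_4)) all reduce to 0 modulo the current basis, so we have a Gröbner basis.
Inter-reduce: drop elements whose leading term is divisible by another's, tail-reduce, and make monic.
Reduced Gröbner basis: {a - 3, b + 5}.

From the last basis element, b + 5 = 0, so b takes values in {-5}. Each choice, substituted upward through the basis, yields the corresponding point(s) of the solution set.
  b = -5: the earlier basis element becomes a - 3 = 0, giving a = 3 — point (3, -5).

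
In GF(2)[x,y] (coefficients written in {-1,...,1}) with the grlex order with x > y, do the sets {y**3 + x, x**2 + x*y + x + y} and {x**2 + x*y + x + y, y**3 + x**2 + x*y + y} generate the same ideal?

Since reduced Gröbner bases are canonical representatives of ideals under a given ordering, it suffices to compute and compare them.
Buchberger on the first generating set:
f_1 = y**3 + x, LT = y**3.
f_2 = x**2 + x*y + x + y, LT = x**2.

The S-polynomials (S(f_1,f_2)) all reduce to 0 modulo the current basis, so we have a Gröbner basis.
Inter-reduce: drop elements whose leading term is divisible by another's, tail-reduce, and make monic.
Reduced Gröbner basis: {y**3 + x, x**2 + x*y + x + y}.

Buchberger on the second generating set:
h_1 = x**2 + x*y + x + y, LT = x**2.
h_2 = y**3 + x**2 + x*y + y, LT = y**3.

The S-polynomials (S(h_1,h_2)) all reduce to 0 modulo the current basis, so we have a Gröbner basis.
Inter-reduce: drop elements whose leading term is divisible by another's, tail-reduce, and make monic.
Reduced Gröbner basis: {y**3 + x, x**2 + x*y + x + y}.

Same reduced basis, so the two generating sets span the same ideal.
The choice of monomial ordering does not affect the verdict — as long as both bases are computed under the same ordering, their equality decides ideal equality.

Yes, the ideals are equal.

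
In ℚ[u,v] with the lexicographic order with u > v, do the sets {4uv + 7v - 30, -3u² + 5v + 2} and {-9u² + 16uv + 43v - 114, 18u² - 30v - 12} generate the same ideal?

Yes, the ideals are equal.

Since reduced Gröbner bases are canonical representatives of ideals under a given ordering, it suffices to compute and compare them.
Buchberger on the first generating set:
f_1 = 4uv + 7v - 30, LT = uv.
f_2 = -3u² + 5v + 2, LT = u².

S(f_1,f_2): lcm = u²v. S = 7/4uv - 15/2u + 5/3v² + ⅔v.
  leading term uv: subtract (7/16)·f_1 from 7/4uv - 15/2u + 5/3v² + ⅔v → -15/2u + 5/3v² - 115/48v + 105/8
  leading term u: no divisor's leading term divides it; move -15/2u to the remainder.
  leading term v²: no divisor's leading term divides it; move 5/3v² to the remainder.
  leading term v: no divisor's leading term divides it; move -115/48v to the remainder.
  leading term 1: no divisor's leading term divides it; move 105/8 to the remainder.
  remainder -15/2u + 5/3v² - 115/48v + 105/8 ≠ 0; add g_3 = -15/2u + 5/3v² - 115/48v + 105/8 to the basis.

S(f_1,g_3): lcm = uv. S = 2/9v³ - 23/72v² + 7/2v - 15/2.
  leading term v³: no divisor's leading term divides it; move 2/9v³ to the remainder.
  leading term v²: no divisor's leading term divides it; move -23/72v² to the remainder.
  leading term v: no divisor's leading term divides it; move 7/2v to the remainder.
  leading term 1: no divisor's leading term divides it; move -15/2 to the remainder.
  remainder 2/9v³ - 23/72v² + 7/2v - 15/2 ≠ 0; add g_4 = 2/9v³ - 23/72v² + 7/2v - 15/2 to the basis.

The other S-polynomials (S(f_2,g_3), S(f_1,g_4), S(f_2,g_4), S(g_3,g_4)) all reduce to 0 modulo the current basis, so we have a Gröbner basis.
Inter-reduce: drop elements whose leading term is divisible by another's, tail-reduce, and make monic.
Reduced Gröbner basis: {u - 2/9v² + 23/72v - 7/4, v³ - 23/16v² + 63/4v - 135/4}.

Buchberger on the second generating set:
h_1 = -9u² + 16uv + 43v - 114, LT = u².
h_2 = 18u² - 30v - 12, LT = u².

S(h_1,h_2): lcm = u². S = -16/9uv - 28/9v + 40/3.
  leading term uv: no divisor's leading term divides it; move -16/9uv to the remainder.
  leading term v: no divisor's leading term divides it; move -28/9v to the remainder.
  leading term 1: no divisor's leading term divides it; move 40/3 to the remainder.
  remainder -16/9uv - 28/9v + 40/3 ≠ 0; add k_3 = -16/9uv - 28/9v + 40/3 to the basis.

S(h_1,k_3): lcm = u²v. S = -16/9uv² - 7/4uv + 15/2u - 43/9v² + 38/3v.
  leading term uv²: subtract (v)·k_3 from -16/9uv² - 7/4uv + 15/2u - 43/9v² + 38/3v → -7/4uv + 15/2u - 5/3v² - ⅔v
  leading term uv: subtract (63/64)·k_3 from -7/4uv + 15/2u - 5/3v² - ⅔v → 15/2u - 5/3v² + 115/48v - 105/8
  leading term u: no divisor's leading term divides it; move 15/2u to the remainder.
  leading term v²: no divisor's leading term divides it; move -5/3v² to the remainder.
  leading term v: no divisor's leading term divides it; move 115/48v to the remainder.
  leading term 1: no divisor's leading term divides it; move -105/8 to the remainder.
  remainder 15/2u - 5/3v² + 115/48v - 105/8 ≠ 0; add k_4 = 15/2u - 5/3v² + 115/48v - 105/8 to the basis.

S(k_3,k_4): lcm = uv. S = 2/9v³ - 23/72v² + 7/2v - 15/2.
  leading term v³: no divisor's leading term divides it; move 2/9v³ to the remainder.
  leading term v²: no divisor's leading term divides it; move -23/72v² to the remainder.
  leading term v: no divisor's leading term divides it; move 7/2v to the remainder.
  leading term 1: no divisor's leading term divides it; move -15/2 to the remainder.
  remainder 2/9v³ - 23/72v² + 7/2v - 15/2 ≠ 0; add k_5 = 2/9v³ - 23/72v² + 7/2v - 15/2 to the basis.

The other S-polynomials (S(h_2,k_3), S(h_1,k_4), S(h_2,k_4), S(h_1,k_5), S(h_2,k_5), S(k_3,k_5), S(k_4,k_5)) all reduce to 0 modulo the current basis, so we have a Gröbner basis.
Inter-reduce: drop elements whose leading term is divisible by another's, tail-reduce, and make monic.
Reduced Gröbner basis: {u - 2/9v² + 23/72v - 7/4, v³ - 23/16v² + 63/4v - 135/4}.

Same reduced basis, so the two generating sets span the same ideal.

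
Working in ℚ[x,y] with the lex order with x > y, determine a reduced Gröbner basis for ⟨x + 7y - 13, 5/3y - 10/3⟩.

G = {x + 1, y - 2}

f_1 = x + 7y - 13, LT = x.
f_2 = 5/3y - 10/3, LT = y.

The S-polynomials (S(f_1,f_2)) all reduce to 0 modulo the current basis, so we have a Gröbner basis.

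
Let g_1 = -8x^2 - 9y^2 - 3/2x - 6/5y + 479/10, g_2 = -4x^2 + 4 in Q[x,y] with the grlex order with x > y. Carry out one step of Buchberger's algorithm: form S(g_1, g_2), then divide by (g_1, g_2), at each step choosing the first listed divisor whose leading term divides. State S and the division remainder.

S(g_1, g_2) = 9/8y^2 + 3/16x + 3/20y - 399/80; remainder on division = 9/8y^2 + 3/16x + 3/20y - 399/80.

lcm(LM(g_1), LM(g_2)) = x^2.
S = (lcm/LT(g_1))·g_1 − (lcm/LT(g_2))·g_2 = 9/8y^2 + 3/16x + 3/20y - 399/80.
Reduce S modulo (g_1, g_2) in that order:
  leading term y^2: no divisor's leading term divides it; move 9/8y^2 to the remainder.
  leading term x: no divisor's leading term divides it; move 3/16x to the remainder.
  leading term y: no divisor's leading term divides it; move 3/20y to the remainder.
  leading term 1: no divisor's leading term divides it; move -399/80 to the remainder.
The remainder 9/8y^2 + 3/16x + 3/20y - 399/80 is nonzero, so it would be added as the next basis element.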